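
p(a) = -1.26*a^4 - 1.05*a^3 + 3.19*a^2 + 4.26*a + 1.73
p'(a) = -5.04*a^3 - 3.15*a^2 + 6.38*a + 4.26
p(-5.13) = -667.07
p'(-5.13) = 569.06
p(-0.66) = 0.37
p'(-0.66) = 0.13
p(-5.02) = -606.61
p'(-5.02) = 530.44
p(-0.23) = 0.93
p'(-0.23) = 2.69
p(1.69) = 2.69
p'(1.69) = -18.28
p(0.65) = 5.33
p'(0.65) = 5.69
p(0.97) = 6.79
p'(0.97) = 2.88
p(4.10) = -355.59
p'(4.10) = -369.90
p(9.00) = -8733.85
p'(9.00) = -3867.63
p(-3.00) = -56.05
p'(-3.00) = 92.85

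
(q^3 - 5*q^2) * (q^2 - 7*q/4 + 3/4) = q^5 - 27*q^4/4 + 19*q^3/2 - 15*q^2/4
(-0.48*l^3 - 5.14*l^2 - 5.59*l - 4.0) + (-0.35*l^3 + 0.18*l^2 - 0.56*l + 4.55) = -0.83*l^3 - 4.96*l^2 - 6.15*l + 0.55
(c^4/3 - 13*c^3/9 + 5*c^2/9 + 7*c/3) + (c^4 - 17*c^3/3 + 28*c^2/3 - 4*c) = 4*c^4/3 - 64*c^3/9 + 89*c^2/9 - 5*c/3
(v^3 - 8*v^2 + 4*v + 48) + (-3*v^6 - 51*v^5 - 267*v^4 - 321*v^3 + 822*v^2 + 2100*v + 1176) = -3*v^6 - 51*v^5 - 267*v^4 - 320*v^3 + 814*v^2 + 2104*v + 1224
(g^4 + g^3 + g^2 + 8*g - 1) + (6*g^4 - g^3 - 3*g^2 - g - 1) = 7*g^4 - 2*g^2 + 7*g - 2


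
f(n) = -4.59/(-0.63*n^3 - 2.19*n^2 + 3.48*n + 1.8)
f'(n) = -4.59*(1.89*n^2 + 4.38*n - 3.48)/(-0.63*n^3 - 2.19*n^2 + 3.48*n + 1.8)^2 = (-8.6751*n^2 - 20.1042*n + 15.9732)/(0.63*n^3 + 2.19*n^2 - 3.48*n - 1.8)^2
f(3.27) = 0.14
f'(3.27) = -0.14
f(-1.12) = 1.16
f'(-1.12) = 1.76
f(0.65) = -1.55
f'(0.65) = -0.09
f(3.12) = 0.17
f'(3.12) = -0.17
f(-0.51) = 9.96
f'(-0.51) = 112.86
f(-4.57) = -15.93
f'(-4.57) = -882.95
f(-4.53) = 13.48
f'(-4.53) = -611.91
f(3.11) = 0.17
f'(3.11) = -0.17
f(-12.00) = -0.01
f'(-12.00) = -0.00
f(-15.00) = -0.00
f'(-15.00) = -0.00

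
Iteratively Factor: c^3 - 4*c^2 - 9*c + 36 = (c - 3)*(c^2 - c - 12) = (c - 3)*(c + 3)*(c - 4)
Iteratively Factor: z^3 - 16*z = (z - 4)*(z^2 + 4*z) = z*(z - 4)*(z + 4)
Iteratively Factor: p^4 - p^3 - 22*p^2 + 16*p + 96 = (p - 3)*(p^3 + 2*p^2 - 16*p - 32) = (p - 3)*(p + 2)*(p^2 - 16) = (p - 4)*(p - 3)*(p + 2)*(p + 4)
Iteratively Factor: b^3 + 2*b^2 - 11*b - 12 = (b + 4)*(b^2 - 2*b - 3) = (b + 1)*(b + 4)*(b - 3)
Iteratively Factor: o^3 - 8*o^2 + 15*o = (o)*(o^2 - 8*o + 15) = o*(o - 3)*(o - 5)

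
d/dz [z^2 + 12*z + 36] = 2*z + 12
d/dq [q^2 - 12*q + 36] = 2*q - 12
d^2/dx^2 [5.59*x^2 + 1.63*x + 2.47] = 11.1800000000000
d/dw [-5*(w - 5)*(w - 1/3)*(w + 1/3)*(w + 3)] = -20*w^3 + 30*w^2 + 1360*w/9 - 10/9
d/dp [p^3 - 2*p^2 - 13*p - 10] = 3*p^2 - 4*p - 13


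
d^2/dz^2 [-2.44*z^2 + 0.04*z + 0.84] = -4.88000000000000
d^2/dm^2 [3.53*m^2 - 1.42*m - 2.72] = 7.06000000000000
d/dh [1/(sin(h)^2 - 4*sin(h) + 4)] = -2*cos(h)/(sin(h) - 2)^3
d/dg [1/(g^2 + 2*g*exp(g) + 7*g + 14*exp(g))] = (-2*g*exp(g) - 2*g - 16*exp(g) - 7)/(g^2 + 2*g*exp(g) + 7*g + 14*exp(g))^2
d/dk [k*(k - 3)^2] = 3*(k - 3)*(k - 1)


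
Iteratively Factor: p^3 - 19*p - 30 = (p - 5)*(p^2 + 5*p + 6) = (p - 5)*(p + 2)*(p + 3)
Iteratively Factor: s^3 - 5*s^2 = (s - 5)*(s^2) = s*(s - 5)*(s)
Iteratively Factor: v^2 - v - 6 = (v + 2)*(v - 3)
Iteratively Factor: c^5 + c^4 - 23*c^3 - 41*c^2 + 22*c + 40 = (c + 1)*(c^4 - 23*c^2 - 18*c + 40) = (c - 5)*(c + 1)*(c^3 + 5*c^2 + 2*c - 8) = (c - 5)*(c - 1)*(c + 1)*(c^2 + 6*c + 8) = (c - 5)*(c - 1)*(c + 1)*(c + 2)*(c + 4)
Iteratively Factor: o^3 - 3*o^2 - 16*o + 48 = (o - 3)*(o^2 - 16) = (o - 3)*(o + 4)*(o - 4)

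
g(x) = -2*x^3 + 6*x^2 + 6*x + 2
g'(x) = -6*x^2 + 12*x + 6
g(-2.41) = 50.38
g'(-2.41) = -57.77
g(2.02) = 22.12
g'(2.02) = 5.76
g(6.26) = -215.94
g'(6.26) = -154.01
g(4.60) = -38.11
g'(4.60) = -65.76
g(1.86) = 21.05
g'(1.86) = 7.56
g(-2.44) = 52.14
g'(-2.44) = -59.00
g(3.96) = -4.35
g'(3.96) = -40.57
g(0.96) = 11.52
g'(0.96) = 11.99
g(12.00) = -2518.00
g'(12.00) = -714.00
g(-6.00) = 614.00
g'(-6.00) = -282.00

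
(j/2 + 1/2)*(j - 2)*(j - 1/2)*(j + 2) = j^4/2 + j^3/4 - 9*j^2/4 - j + 1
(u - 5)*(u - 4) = u^2 - 9*u + 20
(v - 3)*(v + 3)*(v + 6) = v^3 + 6*v^2 - 9*v - 54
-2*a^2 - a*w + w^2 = (-2*a + w)*(a + w)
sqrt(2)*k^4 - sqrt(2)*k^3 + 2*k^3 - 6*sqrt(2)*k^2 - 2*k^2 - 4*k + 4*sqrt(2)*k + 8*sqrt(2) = (k - 2)*(k - sqrt(2))*(k + 2*sqrt(2))*(sqrt(2)*k + sqrt(2))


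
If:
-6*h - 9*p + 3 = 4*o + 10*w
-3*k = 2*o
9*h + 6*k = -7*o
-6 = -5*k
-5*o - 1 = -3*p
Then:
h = 3/5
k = 6/5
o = -9/5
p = -8/3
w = 153/50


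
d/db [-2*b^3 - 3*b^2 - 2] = 6*b*(-b - 1)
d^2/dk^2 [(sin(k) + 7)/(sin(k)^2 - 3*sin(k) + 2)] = (-sin(k)^4 - 32*sin(k)^3 + 45*sin(k)^2 + 74*sin(k) - 110)/((sin(k) - 2)^3*(sin(k) - 1)^2)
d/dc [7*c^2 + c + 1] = 14*c + 1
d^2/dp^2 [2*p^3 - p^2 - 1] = 12*p - 2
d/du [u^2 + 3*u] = 2*u + 3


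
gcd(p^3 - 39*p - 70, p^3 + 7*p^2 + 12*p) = 1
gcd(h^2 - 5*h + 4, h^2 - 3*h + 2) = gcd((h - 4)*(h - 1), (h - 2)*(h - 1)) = h - 1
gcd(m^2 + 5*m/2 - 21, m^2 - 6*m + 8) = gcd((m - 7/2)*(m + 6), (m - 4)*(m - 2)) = 1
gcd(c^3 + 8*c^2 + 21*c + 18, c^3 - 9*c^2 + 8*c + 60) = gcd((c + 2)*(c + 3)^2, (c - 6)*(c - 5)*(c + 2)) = c + 2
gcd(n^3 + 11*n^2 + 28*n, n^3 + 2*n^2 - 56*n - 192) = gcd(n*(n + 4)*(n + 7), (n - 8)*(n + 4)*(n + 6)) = n + 4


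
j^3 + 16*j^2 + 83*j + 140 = (j + 4)*(j + 5)*(j + 7)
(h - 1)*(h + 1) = h^2 - 1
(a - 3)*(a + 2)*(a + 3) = a^3 + 2*a^2 - 9*a - 18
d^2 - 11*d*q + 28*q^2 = (d - 7*q)*(d - 4*q)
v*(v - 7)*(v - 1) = v^3 - 8*v^2 + 7*v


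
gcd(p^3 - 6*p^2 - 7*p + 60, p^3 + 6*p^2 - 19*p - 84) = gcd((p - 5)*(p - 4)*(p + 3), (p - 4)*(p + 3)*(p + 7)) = p^2 - p - 12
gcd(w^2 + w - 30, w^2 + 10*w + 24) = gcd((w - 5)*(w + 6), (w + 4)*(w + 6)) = w + 6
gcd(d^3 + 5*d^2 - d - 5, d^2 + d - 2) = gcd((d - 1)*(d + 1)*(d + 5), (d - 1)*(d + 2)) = d - 1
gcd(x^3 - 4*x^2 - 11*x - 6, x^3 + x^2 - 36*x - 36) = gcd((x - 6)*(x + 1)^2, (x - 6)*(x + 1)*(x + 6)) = x^2 - 5*x - 6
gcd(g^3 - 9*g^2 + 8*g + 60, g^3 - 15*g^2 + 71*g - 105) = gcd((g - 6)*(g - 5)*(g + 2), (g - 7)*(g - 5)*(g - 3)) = g - 5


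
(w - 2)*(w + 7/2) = w^2 + 3*w/2 - 7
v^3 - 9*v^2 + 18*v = v*(v - 6)*(v - 3)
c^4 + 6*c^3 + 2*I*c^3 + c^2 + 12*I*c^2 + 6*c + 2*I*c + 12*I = (c + 6)*(c - I)*(c + I)*(c + 2*I)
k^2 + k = k*(k + 1)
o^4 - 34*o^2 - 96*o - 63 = (o - 7)*(o + 1)*(o + 3)^2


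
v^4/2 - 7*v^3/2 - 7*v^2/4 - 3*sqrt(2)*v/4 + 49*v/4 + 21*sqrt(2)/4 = (v/2 + sqrt(2)/2)*(v - 7)*(v - 3*sqrt(2)/2)*(v + sqrt(2)/2)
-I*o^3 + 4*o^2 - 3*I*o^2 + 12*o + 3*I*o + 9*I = (o + 3)*(o + 3*I)*(-I*o + 1)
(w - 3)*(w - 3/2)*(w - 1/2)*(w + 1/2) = w^4 - 9*w^3/2 + 17*w^2/4 + 9*w/8 - 9/8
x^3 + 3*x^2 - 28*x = x*(x - 4)*(x + 7)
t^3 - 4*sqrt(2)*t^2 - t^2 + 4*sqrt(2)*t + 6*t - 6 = (t - 1)*(t - 3*sqrt(2))*(t - sqrt(2))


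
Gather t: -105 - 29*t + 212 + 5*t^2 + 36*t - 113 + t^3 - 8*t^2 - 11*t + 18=t^3 - 3*t^2 - 4*t + 12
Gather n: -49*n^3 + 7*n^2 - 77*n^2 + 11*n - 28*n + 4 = -49*n^3 - 70*n^2 - 17*n + 4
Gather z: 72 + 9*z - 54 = 9*z + 18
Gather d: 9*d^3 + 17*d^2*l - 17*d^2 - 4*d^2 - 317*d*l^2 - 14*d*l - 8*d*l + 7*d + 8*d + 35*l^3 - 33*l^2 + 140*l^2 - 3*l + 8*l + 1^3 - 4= 9*d^3 + d^2*(17*l - 21) + d*(-317*l^2 - 22*l + 15) + 35*l^3 + 107*l^2 + 5*l - 3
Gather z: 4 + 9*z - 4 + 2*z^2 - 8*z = 2*z^2 + z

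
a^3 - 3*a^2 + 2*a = a*(a - 2)*(a - 1)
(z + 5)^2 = z^2 + 10*z + 25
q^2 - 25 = (q - 5)*(q + 5)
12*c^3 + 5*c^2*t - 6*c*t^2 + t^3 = (-4*c + t)*(-3*c + t)*(c + t)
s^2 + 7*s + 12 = (s + 3)*(s + 4)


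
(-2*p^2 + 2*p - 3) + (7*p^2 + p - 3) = 5*p^2 + 3*p - 6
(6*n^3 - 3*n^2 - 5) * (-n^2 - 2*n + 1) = -6*n^5 - 9*n^4 + 12*n^3 + 2*n^2 + 10*n - 5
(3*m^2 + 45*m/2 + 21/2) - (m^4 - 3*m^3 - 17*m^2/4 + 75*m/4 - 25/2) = -m^4 + 3*m^3 + 29*m^2/4 + 15*m/4 + 23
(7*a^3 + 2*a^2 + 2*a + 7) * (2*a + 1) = 14*a^4 + 11*a^3 + 6*a^2 + 16*a + 7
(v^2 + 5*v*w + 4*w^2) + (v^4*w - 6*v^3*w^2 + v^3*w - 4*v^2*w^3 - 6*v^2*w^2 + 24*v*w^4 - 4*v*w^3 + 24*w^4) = v^4*w - 6*v^3*w^2 + v^3*w - 4*v^2*w^3 - 6*v^2*w^2 + v^2 + 24*v*w^4 - 4*v*w^3 + 5*v*w + 24*w^4 + 4*w^2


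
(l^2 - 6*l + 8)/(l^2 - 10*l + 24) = (l - 2)/(l - 6)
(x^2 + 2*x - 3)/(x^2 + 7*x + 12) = (x - 1)/(x + 4)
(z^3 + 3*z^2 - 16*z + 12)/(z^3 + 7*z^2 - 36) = (z - 1)/(z + 3)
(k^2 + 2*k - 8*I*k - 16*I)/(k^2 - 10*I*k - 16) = (k + 2)/(k - 2*I)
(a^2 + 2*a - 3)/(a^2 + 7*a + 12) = (a - 1)/(a + 4)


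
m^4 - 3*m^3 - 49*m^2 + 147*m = m*(m - 7)*(m - 3)*(m + 7)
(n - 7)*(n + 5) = n^2 - 2*n - 35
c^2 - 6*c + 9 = (c - 3)^2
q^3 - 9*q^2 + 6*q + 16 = (q - 8)*(q - 2)*(q + 1)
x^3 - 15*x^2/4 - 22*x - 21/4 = (x - 7)*(x + 1/4)*(x + 3)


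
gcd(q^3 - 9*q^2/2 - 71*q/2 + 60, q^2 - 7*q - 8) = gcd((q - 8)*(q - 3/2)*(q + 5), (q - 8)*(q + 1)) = q - 8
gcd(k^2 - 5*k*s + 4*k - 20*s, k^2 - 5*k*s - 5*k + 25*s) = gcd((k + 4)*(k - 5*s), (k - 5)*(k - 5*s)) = -k + 5*s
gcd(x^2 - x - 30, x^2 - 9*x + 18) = x - 6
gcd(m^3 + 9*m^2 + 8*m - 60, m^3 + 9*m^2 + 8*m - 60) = m^3 + 9*m^2 + 8*m - 60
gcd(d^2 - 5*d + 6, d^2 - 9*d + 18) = d - 3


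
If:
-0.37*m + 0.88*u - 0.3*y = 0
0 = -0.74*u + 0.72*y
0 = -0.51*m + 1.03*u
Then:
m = 0.00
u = 0.00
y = 0.00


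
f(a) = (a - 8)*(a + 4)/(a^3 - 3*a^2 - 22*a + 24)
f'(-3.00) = -0.08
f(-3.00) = -0.31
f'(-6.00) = -0.03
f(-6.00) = -0.17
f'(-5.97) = -0.03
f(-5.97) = -0.17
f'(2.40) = -0.68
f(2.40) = 1.11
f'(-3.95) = -0.05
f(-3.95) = -0.24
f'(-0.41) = -0.69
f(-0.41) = -0.93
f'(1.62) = -3.62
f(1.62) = 2.35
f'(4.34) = 0.02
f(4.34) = 0.66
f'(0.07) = -1.61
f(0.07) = -1.44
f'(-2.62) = -0.10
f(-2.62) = -0.34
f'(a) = (a - 8)*(a + 4)*(-3*a^2 + 6*a + 22)/(a^3 - 3*a^2 - 22*a + 24)^2 + (a - 8)/(a^3 - 3*a^2 - 22*a + 24) + (a + 4)/(a^3 - 3*a^2 - 22*a + 24)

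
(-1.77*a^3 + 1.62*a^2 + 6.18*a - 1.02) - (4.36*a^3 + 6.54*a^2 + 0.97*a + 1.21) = -6.13*a^3 - 4.92*a^2 + 5.21*a - 2.23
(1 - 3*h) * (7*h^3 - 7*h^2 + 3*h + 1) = -21*h^4 + 28*h^3 - 16*h^2 + 1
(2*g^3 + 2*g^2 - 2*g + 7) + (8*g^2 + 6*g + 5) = 2*g^3 + 10*g^2 + 4*g + 12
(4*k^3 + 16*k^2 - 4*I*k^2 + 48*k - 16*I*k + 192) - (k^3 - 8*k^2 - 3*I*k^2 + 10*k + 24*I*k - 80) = 3*k^3 + 24*k^2 - I*k^2 + 38*k - 40*I*k + 272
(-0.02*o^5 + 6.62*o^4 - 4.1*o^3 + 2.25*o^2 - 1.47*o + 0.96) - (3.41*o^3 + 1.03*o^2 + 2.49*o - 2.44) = -0.02*o^5 + 6.62*o^4 - 7.51*o^3 + 1.22*o^2 - 3.96*o + 3.4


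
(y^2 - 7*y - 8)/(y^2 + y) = (y - 8)/y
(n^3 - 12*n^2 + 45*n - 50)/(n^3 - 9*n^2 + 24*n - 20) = (n - 5)/(n - 2)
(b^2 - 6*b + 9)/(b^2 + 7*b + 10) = (b^2 - 6*b + 9)/(b^2 + 7*b + 10)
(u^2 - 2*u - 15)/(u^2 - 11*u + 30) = (u + 3)/(u - 6)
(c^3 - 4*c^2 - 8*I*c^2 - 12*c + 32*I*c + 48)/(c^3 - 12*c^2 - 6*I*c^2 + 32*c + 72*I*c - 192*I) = (c - 2*I)/(c - 8)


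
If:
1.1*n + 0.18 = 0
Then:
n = -0.16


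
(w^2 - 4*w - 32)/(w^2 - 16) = (w - 8)/(w - 4)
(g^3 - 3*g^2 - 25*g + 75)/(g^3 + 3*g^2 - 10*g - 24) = (g^2 - 25)/(g^2 + 6*g + 8)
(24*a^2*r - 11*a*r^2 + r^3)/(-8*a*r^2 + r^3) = (-3*a + r)/r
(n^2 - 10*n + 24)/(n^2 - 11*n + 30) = (n - 4)/(n - 5)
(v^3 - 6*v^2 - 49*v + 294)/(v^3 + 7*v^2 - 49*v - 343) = (v - 6)/(v + 7)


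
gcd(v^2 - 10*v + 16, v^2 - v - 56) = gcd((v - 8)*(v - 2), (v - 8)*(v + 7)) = v - 8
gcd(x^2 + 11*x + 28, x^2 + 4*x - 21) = x + 7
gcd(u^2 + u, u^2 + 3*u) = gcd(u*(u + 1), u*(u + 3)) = u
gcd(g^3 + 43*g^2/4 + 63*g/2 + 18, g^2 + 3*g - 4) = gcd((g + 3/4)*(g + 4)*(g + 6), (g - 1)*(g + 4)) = g + 4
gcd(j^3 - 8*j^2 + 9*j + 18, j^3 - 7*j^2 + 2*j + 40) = 1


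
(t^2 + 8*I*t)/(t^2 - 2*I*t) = (t + 8*I)/(t - 2*I)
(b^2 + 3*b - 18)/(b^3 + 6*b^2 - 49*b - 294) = (b - 3)/(b^2 - 49)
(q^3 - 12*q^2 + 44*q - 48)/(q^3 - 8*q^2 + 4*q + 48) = (q - 2)/(q + 2)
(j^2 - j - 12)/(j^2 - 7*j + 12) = (j + 3)/(j - 3)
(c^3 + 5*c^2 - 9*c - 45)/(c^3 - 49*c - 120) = (c - 3)/(c - 8)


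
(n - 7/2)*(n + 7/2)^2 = n^3 + 7*n^2/2 - 49*n/4 - 343/8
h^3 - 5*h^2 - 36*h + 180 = (h - 6)*(h - 5)*(h + 6)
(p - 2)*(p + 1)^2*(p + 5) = p^4 + 5*p^3 - 3*p^2 - 17*p - 10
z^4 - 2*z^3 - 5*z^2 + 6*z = z*(z - 3)*(z - 1)*(z + 2)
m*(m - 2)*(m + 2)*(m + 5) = m^4 + 5*m^3 - 4*m^2 - 20*m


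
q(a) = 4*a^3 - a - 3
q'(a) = 12*a^2 - 1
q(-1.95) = -30.71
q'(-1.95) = 44.63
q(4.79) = 431.82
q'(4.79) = 274.33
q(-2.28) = -48.13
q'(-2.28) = 61.38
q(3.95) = 239.57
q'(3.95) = 186.23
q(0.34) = -3.18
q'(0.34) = 0.39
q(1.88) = 21.70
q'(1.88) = 41.41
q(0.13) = -3.12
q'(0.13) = -0.80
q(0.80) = -1.75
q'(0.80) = 6.68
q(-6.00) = -861.00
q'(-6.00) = 431.00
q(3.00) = 102.00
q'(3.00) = 107.00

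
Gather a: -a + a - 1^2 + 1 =0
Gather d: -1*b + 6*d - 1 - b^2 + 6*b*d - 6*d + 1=-b^2 + 6*b*d - b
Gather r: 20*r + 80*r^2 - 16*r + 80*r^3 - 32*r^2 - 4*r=80*r^3 + 48*r^2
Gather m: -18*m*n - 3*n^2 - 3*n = -18*m*n - 3*n^2 - 3*n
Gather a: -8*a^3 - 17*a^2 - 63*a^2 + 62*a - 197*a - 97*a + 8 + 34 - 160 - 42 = -8*a^3 - 80*a^2 - 232*a - 160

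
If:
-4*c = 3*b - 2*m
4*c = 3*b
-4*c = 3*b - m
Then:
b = 0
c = 0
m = 0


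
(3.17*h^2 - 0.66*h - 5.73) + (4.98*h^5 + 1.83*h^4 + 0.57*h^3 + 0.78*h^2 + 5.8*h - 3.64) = 4.98*h^5 + 1.83*h^4 + 0.57*h^3 + 3.95*h^2 + 5.14*h - 9.37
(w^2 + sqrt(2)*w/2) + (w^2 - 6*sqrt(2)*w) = 2*w^2 - 11*sqrt(2)*w/2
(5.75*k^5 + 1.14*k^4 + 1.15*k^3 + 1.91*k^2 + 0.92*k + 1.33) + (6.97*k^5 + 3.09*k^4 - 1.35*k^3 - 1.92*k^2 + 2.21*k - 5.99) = 12.72*k^5 + 4.23*k^4 - 0.2*k^3 - 0.01*k^2 + 3.13*k - 4.66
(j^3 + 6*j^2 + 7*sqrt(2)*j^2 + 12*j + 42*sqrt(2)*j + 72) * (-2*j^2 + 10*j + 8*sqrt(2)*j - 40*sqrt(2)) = -2*j^5 - 6*sqrt(2)*j^4 - 2*j^4 - 6*sqrt(2)*j^3 + 148*j^3 + 88*j^2 + 276*sqrt(2)*j^2 - 2640*j + 96*sqrt(2)*j - 2880*sqrt(2)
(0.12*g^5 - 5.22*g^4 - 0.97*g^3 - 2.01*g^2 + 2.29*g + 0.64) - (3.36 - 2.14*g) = 0.12*g^5 - 5.22*g^4 - 0.97*g^3 - 2.01*g^2 + 4.43*g - 2.72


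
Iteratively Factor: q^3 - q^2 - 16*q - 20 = (q - 5)*(q^2 + 4*q + 4) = (q - 5)*(q + 2)*(q + 2)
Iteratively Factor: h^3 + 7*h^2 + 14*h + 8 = (h + 2)*(h^2 + 5*h + 4) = (h + 1)*(h + 2)*(h + 4)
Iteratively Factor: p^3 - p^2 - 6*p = (p)*(p^2 - p - 6) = p*(p - 3)*(p + 2)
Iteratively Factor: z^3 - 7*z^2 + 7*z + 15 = (z + 1)*(z^2 - 8*z + 15) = (z - 5)*(z + 1)*(z - 3)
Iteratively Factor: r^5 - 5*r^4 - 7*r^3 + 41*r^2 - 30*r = (r - 5)*(r^4 - 7*r^2 + 6*r) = r*(r - 5)*(r^3 - 7*r + 6) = r*(r - 5)*(r - 2)*(r^2 + 2*r - 3) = r*(r - 5)*(r - 2)*(r - 1)*(r + 3)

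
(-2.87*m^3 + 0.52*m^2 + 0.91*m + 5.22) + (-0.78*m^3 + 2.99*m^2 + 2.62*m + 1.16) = -3.65*m^3 + 3.51*m^2 + 3.53*m + 6.38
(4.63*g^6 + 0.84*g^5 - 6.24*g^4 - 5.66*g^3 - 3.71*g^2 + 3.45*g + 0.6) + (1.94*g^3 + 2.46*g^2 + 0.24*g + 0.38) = 4.63*g^6 + 0.84*g^5 - 6.24*g^4 - 3.72*g^3 - 1.25*g^2 + 3.69*g + 0.98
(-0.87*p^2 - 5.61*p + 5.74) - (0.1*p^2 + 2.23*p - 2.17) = -0.97*p^2 - 7.84*p + 7.91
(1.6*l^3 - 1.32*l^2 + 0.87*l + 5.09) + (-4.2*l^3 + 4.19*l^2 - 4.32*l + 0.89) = -2.6*l^3 + 2.87*l^2 - 3.45*l + 5.98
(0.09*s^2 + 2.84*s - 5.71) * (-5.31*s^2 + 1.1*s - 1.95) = -0.4779*s^4 - 14.9814*s^3 + 33.2686*s^2 - 11.819*s + 11.1345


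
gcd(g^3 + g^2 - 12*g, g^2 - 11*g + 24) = g - 3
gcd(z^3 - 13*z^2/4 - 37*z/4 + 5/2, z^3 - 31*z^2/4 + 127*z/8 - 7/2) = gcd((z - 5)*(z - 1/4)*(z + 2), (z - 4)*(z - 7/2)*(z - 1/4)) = z - 1/4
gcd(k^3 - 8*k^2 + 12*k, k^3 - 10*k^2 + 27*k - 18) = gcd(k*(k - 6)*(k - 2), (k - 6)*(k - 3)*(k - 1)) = k - 6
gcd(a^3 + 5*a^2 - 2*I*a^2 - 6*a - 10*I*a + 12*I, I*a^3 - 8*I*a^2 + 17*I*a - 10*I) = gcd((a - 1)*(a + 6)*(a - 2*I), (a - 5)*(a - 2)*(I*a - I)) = a - 1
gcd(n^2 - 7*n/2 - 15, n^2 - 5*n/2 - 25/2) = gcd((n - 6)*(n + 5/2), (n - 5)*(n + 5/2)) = n + 5/2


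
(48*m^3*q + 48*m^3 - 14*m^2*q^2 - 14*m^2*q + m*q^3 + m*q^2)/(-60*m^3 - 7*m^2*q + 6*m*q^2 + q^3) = m*(-48*m^2*q - 48*m^2 + 14*m*q^2 + 14*m*q - q^3 - q^2)/(60*m^3 + 7*m^2*q - 6*m*q^2 - q^3)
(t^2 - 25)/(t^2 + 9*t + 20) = (t - 5)/(t + 4)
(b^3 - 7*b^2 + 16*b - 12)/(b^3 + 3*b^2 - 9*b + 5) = (b^3 - 7*b^2 + 16*b - 12)/(b^3 + 3*b^2 - 9*b + 5)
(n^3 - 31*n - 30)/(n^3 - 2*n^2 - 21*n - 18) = (n + 5)/(n + 3)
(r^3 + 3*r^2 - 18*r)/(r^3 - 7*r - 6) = r*(r + 6)/(r^2 + 3*r + 2)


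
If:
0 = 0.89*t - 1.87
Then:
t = 2.10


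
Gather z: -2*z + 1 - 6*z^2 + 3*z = -6*z^2 + z + 1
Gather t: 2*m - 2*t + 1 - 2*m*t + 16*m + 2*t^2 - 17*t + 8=18*m + 2*t^2 + t*(-2*m - 19) + 9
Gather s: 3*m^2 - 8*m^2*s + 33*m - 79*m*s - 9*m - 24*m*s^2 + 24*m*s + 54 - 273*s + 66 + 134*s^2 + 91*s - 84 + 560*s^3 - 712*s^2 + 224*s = 3*m^2 + 24*m + 560*s^3 + s^2*(-24*m - 578) + s*(-8*m^2 - 55*m + 42) + 36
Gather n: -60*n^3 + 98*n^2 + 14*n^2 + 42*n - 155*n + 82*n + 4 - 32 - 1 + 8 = -60*n^3 + 112*n^2 - 31*n - 21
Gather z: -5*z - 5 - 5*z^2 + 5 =-5*z^2 - 5*z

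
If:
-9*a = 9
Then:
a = -1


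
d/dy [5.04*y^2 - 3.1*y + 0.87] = 10.08*y - 3.1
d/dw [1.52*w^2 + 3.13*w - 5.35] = 3.04*w + 3.13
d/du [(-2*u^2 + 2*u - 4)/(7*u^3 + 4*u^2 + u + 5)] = 2*(7*u^4 - 14*u^3 + 37*u^2 + 6*u + 7)/(49*u^6 + 56*u^5 + 30*u^4 + 78*u^3 + 41*u^2 + 10*u + 25)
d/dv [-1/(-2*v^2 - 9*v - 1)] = (-4*v - 9)/(2*v^2 + 9*v + 1)^2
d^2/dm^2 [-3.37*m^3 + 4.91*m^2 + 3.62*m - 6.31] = 9.82 - 20.22*m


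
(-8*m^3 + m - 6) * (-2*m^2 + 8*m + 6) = 16*m^5 - 64*m^4 - 50*m^3 + 20*m^2 - 42*m - 36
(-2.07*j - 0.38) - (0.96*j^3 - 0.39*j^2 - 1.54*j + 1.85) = -0.96*j^3 + 0.39*j^2 - 0.53*j - 2.23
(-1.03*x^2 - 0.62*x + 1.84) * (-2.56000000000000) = 2.6368*x^2 + 1.5872*x - 4.7104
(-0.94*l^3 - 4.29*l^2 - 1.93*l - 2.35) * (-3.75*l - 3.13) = 3.525*l^4 + 19.0297*l^3 + 20.6652*l^2 + 14.8534*l + 7.3555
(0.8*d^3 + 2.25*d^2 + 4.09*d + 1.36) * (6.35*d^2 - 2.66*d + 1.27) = 5.08*d^5 + 12.1595*d^4 + 21.0025*d^3 + 0.614100000000001*d^2 + 1.5767*d + 1.7272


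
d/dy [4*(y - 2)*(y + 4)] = 8*y + 8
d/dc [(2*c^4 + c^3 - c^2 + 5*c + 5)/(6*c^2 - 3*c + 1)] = 2*(12*c^5 - 6*c^4 + c^3 - 12*c^2 - 31*c + 10)/(36*c^4 - 36*c^3 + 21*c^2 - 6*c + 1)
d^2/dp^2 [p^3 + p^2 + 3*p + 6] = 6*p + 2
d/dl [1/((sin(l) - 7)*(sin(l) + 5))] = 2*(1 - sin(l))*cos(l)/((sin(l) - 7)^2*(sin(l) + 5)^2)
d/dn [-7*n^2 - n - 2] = -14*n - 1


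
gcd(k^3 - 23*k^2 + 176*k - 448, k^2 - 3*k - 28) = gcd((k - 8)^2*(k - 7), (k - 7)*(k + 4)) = k - 7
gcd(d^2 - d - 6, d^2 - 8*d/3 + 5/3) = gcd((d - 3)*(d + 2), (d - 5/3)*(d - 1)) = 1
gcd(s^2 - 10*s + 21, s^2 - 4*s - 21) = s - 7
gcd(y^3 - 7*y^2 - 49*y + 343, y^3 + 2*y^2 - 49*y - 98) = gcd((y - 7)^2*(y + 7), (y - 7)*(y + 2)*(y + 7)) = y^2 - 49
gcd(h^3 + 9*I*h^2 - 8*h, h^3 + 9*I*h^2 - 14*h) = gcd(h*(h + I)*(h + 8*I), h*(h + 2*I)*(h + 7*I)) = h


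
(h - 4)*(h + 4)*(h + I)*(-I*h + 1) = -I*h^4 + 2*h^3 + 17*I*h^2 - 32*h - 16*I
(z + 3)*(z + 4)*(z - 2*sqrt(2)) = z^3 - 2*sqrt(2)*z^2 + 7*z^2 - 14*sqrt(2)*z + 12*z - 24*sqrt(2)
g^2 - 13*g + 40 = (g - 8)*(g - 5)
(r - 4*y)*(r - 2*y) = r^2 - 6*r*y + 8*y^2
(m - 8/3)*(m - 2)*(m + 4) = m^3 - 2*m^2/3 - 40*m/3 + 64/3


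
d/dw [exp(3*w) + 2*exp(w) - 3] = (3*exp(2*w) + 2)*exp(w)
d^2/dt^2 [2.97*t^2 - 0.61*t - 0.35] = 5.94000000000000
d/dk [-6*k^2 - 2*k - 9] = -12*k - 2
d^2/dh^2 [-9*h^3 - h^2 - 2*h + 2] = -54*h - 2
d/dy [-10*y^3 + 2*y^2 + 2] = 2*y*(2 - 15*y)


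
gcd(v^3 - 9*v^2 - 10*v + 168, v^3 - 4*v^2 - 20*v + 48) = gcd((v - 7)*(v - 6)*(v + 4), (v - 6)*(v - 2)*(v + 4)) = v^2 - 2*v - 24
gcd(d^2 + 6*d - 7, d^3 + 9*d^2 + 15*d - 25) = d - 1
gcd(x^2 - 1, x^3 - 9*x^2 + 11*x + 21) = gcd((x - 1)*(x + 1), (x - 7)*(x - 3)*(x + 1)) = x + 1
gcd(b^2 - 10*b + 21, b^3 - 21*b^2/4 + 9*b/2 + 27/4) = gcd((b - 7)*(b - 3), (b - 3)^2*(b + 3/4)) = b - 3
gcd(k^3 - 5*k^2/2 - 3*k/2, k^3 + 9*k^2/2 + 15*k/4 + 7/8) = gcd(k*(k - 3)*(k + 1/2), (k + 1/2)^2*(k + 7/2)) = k + 1/2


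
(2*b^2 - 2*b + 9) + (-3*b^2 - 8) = -b^2 - 2*b + 1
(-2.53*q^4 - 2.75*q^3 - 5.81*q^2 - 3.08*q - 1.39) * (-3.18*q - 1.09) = 8.0454*q^5 + 11.5027*q^4 + 21.4733*q^3 + 16.1273*q^2 + 7.7774*q + 1.5151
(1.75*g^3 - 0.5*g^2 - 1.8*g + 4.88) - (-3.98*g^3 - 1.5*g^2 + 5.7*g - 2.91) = 5.73*g^3 + 1.0*g^2 - 7.5*g + 7.79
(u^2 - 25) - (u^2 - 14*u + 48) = 14*u - 73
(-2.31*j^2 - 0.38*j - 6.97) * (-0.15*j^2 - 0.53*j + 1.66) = 0.3465*j^4 + 1.2813*j^3 - 2.5877*j^2 + 3.0633*j - 11.5702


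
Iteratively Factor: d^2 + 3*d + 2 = (d + 2)*(d + 1)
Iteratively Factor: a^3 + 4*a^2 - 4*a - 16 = (a + 4)*(a^2 - 4) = (a - 2)*(a + 4)*(a + 2)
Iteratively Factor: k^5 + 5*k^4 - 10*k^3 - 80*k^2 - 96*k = (k - 4)*(k^4 + 9*k^3 + 26*k^2 + 24*k) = (k - 4)*(k + 3)*(k^3 + 6*k^2 + 8*k) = k*(k - 4)*(k + 3)*(k^2 + 6*k + 8) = k*(k - 4)*(k + 2)*(k + 3)*(k + 4)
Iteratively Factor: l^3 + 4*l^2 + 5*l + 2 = (l + 1)*(l^2 + 3*l + 2) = (l + 1)^2*(l + 2)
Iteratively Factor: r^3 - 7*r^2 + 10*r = (r)*(r^2 - 7*r + 10) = r*(r - 2)*(r - 5)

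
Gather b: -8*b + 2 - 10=-8*b - 8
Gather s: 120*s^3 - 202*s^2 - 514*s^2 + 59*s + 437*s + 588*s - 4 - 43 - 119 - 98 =120*s^3 - 716*s^2 + 1084*s - 264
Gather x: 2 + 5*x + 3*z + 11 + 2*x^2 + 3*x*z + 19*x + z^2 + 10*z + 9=2*x^2 + x*(3*z + 24) + z^2 + 13*z + 22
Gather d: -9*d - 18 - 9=-9*d - 27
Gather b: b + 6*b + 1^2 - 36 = 7*b - 35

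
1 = 1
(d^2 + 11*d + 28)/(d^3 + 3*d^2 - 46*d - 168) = (d + 7)/(d^2 - d - 42)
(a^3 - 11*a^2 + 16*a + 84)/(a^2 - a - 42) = (a^2 - 4*a - 12)/(a + 6)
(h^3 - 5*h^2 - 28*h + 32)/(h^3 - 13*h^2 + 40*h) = (h^2 + 3*h - 4)/(h*(h - 5))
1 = 1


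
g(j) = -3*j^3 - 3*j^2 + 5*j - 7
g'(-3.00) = -58.00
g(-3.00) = 32.00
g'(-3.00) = -58.00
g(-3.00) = 32.00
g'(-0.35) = 6.00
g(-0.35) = -8.99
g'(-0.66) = 5.04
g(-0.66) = -10.74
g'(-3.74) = -98.45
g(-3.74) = 89.28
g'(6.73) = -443.02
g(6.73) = -1023.69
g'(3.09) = -99.47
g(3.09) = -108.71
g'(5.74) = -325.97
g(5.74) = -644.50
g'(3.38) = -118.10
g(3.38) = -140.22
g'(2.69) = -76.26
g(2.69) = -73.65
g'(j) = -9*j^2 - 6*j + 5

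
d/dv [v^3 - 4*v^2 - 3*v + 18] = 3*v^2 - 8*v - 3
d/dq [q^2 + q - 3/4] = 2*q + 1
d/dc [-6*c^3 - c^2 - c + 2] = -18*c^2 - 2*c - 1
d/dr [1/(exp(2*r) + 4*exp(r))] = 2*(-exp(r) - 2)*exp(-r)/(exp(r) + 4)^2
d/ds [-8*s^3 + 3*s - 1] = 3 - 24*s^2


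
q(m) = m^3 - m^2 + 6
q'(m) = 3*m^2 - 2*m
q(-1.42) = 1.12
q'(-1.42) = 8.89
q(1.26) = 6.41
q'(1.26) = 2.24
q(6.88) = 284.33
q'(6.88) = 128.24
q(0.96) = 5.96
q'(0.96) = 0.84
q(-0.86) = 4.62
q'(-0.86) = 3.94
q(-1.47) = 0.66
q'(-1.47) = 9.42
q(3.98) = 53.20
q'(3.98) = 39.56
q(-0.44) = 5.72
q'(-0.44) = 1.46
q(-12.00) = -1866.00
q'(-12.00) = 456.00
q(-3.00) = -30.00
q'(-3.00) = 33.00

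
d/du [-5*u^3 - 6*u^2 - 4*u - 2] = -15*u^2 - 12*u - 4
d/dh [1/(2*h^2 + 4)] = -h/(h^2 + 2)^2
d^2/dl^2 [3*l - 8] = 0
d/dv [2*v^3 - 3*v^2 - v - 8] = 6*v^2 - 6*v - 1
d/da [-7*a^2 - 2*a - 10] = -14*a - 2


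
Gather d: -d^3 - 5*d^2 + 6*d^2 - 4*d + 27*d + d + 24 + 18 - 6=-d^3 + d^2 + 24*d + 36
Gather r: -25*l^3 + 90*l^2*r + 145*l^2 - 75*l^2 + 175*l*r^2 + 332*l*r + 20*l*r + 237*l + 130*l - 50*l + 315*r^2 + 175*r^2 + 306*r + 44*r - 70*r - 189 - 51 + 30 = -25*l^3 + 70*l^2 + 317*l + r^2*(175*l + 490) + r*(90*l^2 + 352*l + 280) - 210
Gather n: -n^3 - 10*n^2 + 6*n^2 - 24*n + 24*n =-n^3 - 4*n^2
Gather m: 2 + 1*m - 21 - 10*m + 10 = -9*m - 9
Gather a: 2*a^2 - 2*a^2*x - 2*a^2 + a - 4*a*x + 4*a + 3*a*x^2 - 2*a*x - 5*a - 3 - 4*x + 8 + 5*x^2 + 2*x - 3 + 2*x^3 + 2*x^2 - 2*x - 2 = -2*a^2*x + a*(3*x^2 - 6*x) + 2*x^3 + 7*x^2 - 4*x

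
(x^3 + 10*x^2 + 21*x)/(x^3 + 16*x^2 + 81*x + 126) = x/(x + 6)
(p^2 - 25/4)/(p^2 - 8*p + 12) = (p^2 - 25/4)/(p^2 - 8*p + 12)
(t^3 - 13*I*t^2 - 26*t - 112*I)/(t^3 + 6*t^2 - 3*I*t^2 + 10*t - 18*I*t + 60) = (t^2 - 15*I*t - 56)/(t^2 + t*(6 - 5*I) - 30*I)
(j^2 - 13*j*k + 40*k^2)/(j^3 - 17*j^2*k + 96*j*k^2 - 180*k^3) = (j - 8*k)/(j^2 - 12*j*k + 36*k^2)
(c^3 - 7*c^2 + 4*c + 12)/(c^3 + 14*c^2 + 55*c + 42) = (c^2 - 8*c + 12)/(c^2 + 13*c + 42)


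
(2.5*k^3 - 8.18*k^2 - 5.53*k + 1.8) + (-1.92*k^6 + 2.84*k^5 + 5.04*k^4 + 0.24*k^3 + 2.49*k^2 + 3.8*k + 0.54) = -1.92*k^6 + 2.84*k^5 + 5.04*k^4 + 2.74*k^3 - 5.69*k^2 - 1.73*k + 2.34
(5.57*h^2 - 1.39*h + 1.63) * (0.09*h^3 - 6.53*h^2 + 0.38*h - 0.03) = 0.5013*h^5 - 36.4972*h^4 + 11.34*h^3 - 11.3392*h^2 + 0.6611*h - 0.0489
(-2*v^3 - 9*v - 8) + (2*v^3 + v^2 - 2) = v^2 - 9*v - 10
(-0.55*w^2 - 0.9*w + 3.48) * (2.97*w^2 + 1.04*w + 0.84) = -1.6335*w^4 - 3.245*w^3 + 8.9376*w^2 + 2.8632*w + 2.9232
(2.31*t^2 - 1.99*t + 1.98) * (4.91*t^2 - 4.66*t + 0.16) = 11.3421*t^4 - 20.5355*t^3 + 19.3648*t^2 - 9.5452*t + 0.3168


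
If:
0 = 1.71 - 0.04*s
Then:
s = 42.75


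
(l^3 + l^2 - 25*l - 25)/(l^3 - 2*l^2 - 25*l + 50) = (l + 1)/(l - 2)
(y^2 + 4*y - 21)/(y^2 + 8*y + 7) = (y - 3)/(y + 1)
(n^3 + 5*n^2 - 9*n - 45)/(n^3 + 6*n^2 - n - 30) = (n - 3)/(n - 2)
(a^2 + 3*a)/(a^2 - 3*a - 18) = a/(a - 6)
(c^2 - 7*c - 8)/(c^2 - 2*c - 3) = (c - 8)/(c - 3)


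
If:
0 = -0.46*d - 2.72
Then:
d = -5.91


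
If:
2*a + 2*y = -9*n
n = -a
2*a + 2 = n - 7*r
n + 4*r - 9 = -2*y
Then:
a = 71/30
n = -71/30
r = -13/10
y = 497/60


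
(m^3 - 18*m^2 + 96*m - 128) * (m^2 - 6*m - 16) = m^5 - 24*m^4 + 188*m^3 - 416*m^2 - 768*m + 2048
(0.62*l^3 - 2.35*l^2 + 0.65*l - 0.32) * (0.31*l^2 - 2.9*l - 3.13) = 0.1922*l^5 - 2.5265*l^4 + 5.0759*l^3 + 5.3713*l^2 - 1.1065*l + 1.0016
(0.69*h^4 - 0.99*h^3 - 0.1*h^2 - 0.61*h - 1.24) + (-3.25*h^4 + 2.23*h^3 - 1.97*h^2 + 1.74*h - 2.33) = -2.56*h^4 + 1.24*h^3 - 2.07*h^2 + 1.13*h - 3.57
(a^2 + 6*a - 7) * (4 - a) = -a^3 - 2*a^2 + 31*a - 28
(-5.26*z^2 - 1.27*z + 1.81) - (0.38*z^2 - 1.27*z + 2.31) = -5.64*z^2 - 0.5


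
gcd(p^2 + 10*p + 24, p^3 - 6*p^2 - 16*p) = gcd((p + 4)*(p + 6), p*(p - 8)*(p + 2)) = 1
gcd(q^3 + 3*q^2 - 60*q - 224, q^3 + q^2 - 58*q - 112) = q^2 - q - 56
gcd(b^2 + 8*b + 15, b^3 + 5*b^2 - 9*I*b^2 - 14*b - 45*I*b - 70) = b + 5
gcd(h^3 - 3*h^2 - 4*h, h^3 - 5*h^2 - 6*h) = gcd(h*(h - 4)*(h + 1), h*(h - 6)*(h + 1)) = h^2 + h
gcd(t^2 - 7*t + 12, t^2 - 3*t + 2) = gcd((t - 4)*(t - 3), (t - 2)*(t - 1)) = 1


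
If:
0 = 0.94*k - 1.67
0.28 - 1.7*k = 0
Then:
No Solution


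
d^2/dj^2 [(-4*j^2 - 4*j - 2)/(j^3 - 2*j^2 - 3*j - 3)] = 4*(-2*j^6 - 6*j^5 - 12*j^4 - 28*j^3 - 3*j^2 + 9*j - 3)/(j^9 - 6*j^8 + 3*j^7 + 19*j^6 + 27*j^5 - 36*j^4 - 108*j^3 - 135*j^2 - 81*j - 27)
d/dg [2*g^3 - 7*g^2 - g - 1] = 6*g^2 - 14*g - 1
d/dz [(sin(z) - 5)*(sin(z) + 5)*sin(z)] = (3*sin(z)^2 - 25)*cos(z)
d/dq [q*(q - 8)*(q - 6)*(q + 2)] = 4*q^3 - 36*q^2 + 40*q + 96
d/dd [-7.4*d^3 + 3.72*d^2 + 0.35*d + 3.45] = -22.2*d^2 + 7.44*d + 0.35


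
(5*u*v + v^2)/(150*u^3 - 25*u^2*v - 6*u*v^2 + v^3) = v/(30*u^2 - 11*u*v + v^2)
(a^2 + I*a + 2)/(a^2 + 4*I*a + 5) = (a + 2*I)/(a + 5*I)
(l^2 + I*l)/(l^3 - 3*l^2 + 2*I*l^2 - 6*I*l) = (l + I)/(l^2 + l*(-3 + 2*I) - 6*I)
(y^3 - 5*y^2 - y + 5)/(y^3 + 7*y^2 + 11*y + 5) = (y^2 - 6*y + 5)/(y^2 + 6*y + 5)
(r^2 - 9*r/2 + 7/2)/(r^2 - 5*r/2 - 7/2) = (r - 1)/(r + 1)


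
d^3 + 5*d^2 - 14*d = d*(d - 2)*(d + 7)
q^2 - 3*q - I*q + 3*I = (q - 3)*(q - I)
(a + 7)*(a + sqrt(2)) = a^2 + sqrt(2)*a + 7*a + 7*sqrt(2)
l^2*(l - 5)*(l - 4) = l^4 - 9*l^3 + 20*l^2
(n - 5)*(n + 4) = n^2 - n - 20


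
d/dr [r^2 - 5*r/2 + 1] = 2*r - 5/2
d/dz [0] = 0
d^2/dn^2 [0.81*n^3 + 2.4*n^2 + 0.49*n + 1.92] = 4.86*n + 4.8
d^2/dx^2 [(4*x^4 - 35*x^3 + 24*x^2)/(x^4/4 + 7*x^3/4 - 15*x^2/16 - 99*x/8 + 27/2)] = 384*(-21*x^7 - 24*x^6 + 408*x^5 - 2888*x^4 - 12543*x^3 + 7452*x^2 - 31536*x + 10368)/(16*x^10 + 384*x^9 + 3288*x^8 + 9592*x^7 - 17439*x^6 - 131490*x^5 - 6156*x^4 + 674568*x^3 - 23328*x^2 - 1586304*x + 1119744)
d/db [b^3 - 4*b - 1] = 3*b^2 - 4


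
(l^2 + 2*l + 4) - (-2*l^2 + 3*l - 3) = 3*l^2 - l + 7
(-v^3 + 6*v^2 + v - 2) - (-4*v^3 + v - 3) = 3*v^3 + 6*v^2 + 1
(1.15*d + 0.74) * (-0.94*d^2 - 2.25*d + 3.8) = -1.081*d^3 - 3.2831*d^2 + 2.705*d + 2.812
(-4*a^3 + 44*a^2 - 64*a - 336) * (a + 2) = -4*a^4 + 36*a^3 + 24*a^2 - 464*a - 672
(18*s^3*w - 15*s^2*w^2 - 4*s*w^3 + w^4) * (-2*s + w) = -36*s^4*w + 48*s^3*w^2 - 7*s^2*w^3 - 6*s*w^4 + w^5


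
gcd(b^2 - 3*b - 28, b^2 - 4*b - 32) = b + 4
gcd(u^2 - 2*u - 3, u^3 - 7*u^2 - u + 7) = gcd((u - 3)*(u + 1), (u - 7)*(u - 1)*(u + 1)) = u + 1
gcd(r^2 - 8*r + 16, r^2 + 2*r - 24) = r - 4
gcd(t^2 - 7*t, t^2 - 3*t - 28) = t - 7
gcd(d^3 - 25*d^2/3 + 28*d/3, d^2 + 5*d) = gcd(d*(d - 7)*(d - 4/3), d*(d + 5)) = d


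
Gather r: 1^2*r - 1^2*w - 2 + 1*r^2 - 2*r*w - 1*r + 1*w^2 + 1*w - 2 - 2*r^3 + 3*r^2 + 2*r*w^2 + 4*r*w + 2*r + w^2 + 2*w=-2*r^3 + 4*r^2 + r*(2*w^2 + 2*w + 2) + 2*w^2 + 2*w - 4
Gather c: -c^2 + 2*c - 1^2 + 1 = -c^2 + 2*c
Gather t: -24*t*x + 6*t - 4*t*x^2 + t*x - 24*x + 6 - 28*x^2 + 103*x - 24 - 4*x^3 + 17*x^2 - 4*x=t*(-4*x^2 - 23*x + 6) - 4*x^3 - 11*x^2 + 75*x - 18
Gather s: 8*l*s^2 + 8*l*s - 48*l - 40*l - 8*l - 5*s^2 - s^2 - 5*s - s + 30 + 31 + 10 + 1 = -96*l + s^2*(8*l - 6) + s*(8*l - 6) + 72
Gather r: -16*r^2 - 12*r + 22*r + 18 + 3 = -16*r^2 + 10*r + 21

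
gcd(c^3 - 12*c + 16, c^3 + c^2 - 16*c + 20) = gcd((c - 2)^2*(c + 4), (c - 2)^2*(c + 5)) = c^2 - 4*c + 4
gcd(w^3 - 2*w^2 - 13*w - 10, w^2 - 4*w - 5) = w^2 - 4*w - 5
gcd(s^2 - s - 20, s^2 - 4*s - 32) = s + 4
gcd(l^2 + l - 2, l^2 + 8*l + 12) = l + 2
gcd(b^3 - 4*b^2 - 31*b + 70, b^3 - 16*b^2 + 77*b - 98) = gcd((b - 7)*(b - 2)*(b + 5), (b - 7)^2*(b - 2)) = b^2 - 9*b + 14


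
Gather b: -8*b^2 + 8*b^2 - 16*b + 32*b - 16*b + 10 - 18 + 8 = 0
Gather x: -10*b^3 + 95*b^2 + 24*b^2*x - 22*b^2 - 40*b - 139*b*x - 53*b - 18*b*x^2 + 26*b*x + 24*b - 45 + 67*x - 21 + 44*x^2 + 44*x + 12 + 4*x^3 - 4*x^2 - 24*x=-10*b^3 + 73*b^2 - 69*b + 4*x^3 + x^2*(40 - 18*b) + x*(24*b^2 - 113*b + 87) - 54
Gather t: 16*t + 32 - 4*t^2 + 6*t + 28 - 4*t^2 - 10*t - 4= -8*t^2 + 12*t + 56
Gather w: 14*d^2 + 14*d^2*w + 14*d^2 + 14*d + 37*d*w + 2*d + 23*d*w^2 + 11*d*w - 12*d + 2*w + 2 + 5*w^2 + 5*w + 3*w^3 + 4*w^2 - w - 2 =28*d^2 + 4*d + 3*w^3 + w^2*(23*d + 9) + w*(14*d^2 + 48*d + 6)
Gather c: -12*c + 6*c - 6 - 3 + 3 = -6*c - 6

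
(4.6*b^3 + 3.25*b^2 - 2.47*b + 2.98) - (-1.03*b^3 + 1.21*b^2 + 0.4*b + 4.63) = 5.63*b^3 + 2.04*b^2 - 2.87*b - 1.65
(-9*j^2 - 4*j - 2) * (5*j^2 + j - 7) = -45*j^4 - 29*j^3 + 49*j^2 + 26*j + 14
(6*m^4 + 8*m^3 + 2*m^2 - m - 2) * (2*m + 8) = 12*m^5 + 64*m^4 + 68*m^3 + 14*m^2 - 12*m - 16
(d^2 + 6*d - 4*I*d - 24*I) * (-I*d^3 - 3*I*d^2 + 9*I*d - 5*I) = -I*d^5 - 4*d^4 - 9*I*d^4 - 36*d^3 - 9*I*d^3 - 36*d^2 + 49*I*d^2 + 196*d - 30*I*d - 120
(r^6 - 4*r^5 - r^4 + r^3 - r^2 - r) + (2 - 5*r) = r^6 - 4*r^5 - r^4 + r^3 - r^2 - 6*r + 2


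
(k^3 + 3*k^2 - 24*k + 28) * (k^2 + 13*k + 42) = k^5 + 16*k^4 + 57*k^3 - 158*k^2 - 644*k + 1176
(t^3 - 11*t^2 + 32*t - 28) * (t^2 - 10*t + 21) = t^5 - 21*t^4 + 163*t^3 - 579*t^2 + 952*t - 588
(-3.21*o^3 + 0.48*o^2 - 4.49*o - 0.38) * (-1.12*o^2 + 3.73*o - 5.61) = 3.5952*o^5 - 12.5109*o^4 + 24.8273*o^3 - 19.0149*o^2 + 23.7715*o + 2.1318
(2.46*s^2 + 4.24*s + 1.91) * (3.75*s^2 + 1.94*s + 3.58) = 9.225*s^4 + 20.6724*s^3 + 24.1949*s^2 + 18.8846*s + 6.8378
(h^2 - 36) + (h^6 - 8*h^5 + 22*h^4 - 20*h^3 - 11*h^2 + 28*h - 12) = h^6 - 8*h^5 + 22*h^4 - 20*h^3 - 10*h^2 + 28*h - 48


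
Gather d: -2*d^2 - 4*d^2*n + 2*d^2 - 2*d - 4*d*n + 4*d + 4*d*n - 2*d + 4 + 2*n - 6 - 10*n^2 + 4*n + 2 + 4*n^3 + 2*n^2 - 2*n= -4*d^2*n + 4*n^3 - 8*n^2 + 4*n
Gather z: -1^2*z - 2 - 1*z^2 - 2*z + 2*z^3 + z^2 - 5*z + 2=2*z^3 - 8*z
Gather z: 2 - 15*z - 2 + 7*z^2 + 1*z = 7*z^2 - 14*z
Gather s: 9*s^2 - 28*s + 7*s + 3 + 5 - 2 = 9*s^2 - 21*s + 6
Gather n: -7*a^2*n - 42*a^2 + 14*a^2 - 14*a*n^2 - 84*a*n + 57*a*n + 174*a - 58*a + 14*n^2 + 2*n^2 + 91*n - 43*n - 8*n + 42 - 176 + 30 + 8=-28*a^2 + 116*a + n^2*(16 - 14*a) + n*(-7*a^2 - 27*a + 40) - 96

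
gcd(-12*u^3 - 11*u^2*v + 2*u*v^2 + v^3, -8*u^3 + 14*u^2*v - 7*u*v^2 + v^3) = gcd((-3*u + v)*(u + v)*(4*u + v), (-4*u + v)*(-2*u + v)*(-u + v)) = 1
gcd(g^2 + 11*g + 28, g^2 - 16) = g + 4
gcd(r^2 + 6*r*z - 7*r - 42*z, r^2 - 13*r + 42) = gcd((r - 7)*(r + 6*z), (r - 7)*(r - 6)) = r - 7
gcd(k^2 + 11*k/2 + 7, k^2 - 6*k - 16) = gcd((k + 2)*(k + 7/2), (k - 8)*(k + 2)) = k + 2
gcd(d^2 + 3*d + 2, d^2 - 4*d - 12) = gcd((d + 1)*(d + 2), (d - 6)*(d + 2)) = d + 2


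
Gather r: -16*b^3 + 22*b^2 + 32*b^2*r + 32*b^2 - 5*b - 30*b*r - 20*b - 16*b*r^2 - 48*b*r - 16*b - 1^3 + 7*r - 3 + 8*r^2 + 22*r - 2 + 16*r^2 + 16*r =-16*b^3 + 54*b^2 - 41*b + r^2*(24 - 16*b) + r*(32*b^2 - 78*b + 45) - 6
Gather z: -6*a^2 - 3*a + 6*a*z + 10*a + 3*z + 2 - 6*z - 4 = -6*a^2 + 7*a + z*(6*a - 3) - 2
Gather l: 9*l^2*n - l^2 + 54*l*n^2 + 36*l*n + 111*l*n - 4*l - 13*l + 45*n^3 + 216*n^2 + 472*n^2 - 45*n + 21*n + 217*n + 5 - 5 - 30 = l^2*(9*n - 1) + l*(54*n^2 + 147*n - 17) + 45*n^3 + 688*n^2 + 193*n - 30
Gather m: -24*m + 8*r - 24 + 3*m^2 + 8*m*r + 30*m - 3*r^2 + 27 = 3*m^2 + m*(8*r + 6) - 3*r^2 + 8*r + 3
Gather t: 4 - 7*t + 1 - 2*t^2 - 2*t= -2*t^2 - 9*t + 5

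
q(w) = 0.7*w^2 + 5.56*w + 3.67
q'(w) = 1.4*w + 5.56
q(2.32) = 20.34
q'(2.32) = 8.81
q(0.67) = 7.71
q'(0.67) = 6.50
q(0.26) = 5.16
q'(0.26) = 5.92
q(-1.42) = -2.81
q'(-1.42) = 3.57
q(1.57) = 14.12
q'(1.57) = 7.76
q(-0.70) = 0.12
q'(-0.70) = 4.58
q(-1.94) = -4.48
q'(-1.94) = 2.84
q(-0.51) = 1.02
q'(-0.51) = 4.85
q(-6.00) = -4.49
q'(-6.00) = -2.84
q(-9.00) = 10.33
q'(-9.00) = -7.04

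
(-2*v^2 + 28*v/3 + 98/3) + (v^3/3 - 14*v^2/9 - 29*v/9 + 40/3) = v^3/3 - 32*v^2/9 + 55*v/9 + 46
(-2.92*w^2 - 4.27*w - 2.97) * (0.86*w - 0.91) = -2.5112*w^3 - 1.015*w^2 + 1.3315*w + 2.7027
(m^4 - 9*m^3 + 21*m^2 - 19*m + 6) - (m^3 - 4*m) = m^4 - 10*m^3 + 21*m^2 - 15*m + 6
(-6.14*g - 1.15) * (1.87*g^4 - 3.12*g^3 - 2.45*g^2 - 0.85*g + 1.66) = -11.4818*g^5 + 17.0063*g^4 + 18.631*g^3 + 8.0365*g^2 - 9.2149*g - 1.909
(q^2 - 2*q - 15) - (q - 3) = q^2 - 3*q - 12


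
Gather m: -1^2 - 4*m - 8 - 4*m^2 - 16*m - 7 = -4*m^2 - 20*m - 16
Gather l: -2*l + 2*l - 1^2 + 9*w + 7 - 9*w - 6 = 0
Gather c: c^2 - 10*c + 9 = c^2 - 10*c + 9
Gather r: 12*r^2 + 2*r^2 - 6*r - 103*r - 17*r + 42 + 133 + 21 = 14*r^2 - 126*r + 196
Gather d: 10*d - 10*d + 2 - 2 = 0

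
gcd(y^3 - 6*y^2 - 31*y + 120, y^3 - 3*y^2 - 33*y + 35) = y + 5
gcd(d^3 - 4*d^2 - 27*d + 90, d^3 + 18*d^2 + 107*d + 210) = d + 5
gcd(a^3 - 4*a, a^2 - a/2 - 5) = a + 2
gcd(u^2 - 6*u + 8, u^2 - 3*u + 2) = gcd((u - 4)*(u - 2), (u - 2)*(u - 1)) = u - 2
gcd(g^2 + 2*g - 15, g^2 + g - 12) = g - 3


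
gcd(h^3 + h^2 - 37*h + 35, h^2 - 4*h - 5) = h - 5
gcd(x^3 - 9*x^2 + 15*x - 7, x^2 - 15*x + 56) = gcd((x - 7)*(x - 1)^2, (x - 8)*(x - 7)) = x - 7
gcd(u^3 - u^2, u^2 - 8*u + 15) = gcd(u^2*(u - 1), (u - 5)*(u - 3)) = 1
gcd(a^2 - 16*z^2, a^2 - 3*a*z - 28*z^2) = a + 4*z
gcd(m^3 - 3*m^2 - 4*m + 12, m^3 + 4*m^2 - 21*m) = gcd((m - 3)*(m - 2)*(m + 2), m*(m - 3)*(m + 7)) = m - 3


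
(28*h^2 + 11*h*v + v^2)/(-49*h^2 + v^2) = (4*h + v)/(-7*h + v)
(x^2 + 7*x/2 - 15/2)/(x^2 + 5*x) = (x - 3/2)/x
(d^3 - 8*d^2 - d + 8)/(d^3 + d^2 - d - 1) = (d - 8)/(d + 1)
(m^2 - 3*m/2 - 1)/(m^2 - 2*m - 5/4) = 2*(m - 2)/(2*m - 5)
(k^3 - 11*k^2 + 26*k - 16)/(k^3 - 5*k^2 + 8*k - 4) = (k - 8)/(k - 2)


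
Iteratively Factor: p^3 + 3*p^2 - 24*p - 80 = (p - 5)*(p^2 + 8*p + 16) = (p - 5)*(p + 4)*(p + 4)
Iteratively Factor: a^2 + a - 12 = (a + 4)*(a - 3)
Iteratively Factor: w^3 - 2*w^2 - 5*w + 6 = (w - 1)*(w^2 - w - 6) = (w - 3)*(w - 1)*(w + 2)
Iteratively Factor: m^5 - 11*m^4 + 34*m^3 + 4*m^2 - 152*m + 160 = (m + 2)*(m^4 - 13*m^3 + 60*m^2 - 116*m + 80) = (m - 4)*(m + 2)*(m^3 - 9*m^2 + 24*m - 20) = (m - 4)*(m - 2)*(m + 2)*(m^2 - 7*m + 10) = (m - 4)*(m - 2)^2*(m + 2)*(m - 5)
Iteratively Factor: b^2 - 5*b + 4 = (b - 1)*(b - 4)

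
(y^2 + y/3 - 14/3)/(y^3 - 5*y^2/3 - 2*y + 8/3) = (3*y + 7)/(3*y^2 + y - 4)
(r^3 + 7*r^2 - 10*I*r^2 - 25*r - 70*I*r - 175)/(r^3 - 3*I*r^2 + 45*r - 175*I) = (r + 7)/(r + 7*I)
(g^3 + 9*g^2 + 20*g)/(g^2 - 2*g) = (g^2 + 9*g + 20)/(g - 2)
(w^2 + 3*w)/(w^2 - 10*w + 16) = w*(w + 3)/(w^2 - 10*w + 16)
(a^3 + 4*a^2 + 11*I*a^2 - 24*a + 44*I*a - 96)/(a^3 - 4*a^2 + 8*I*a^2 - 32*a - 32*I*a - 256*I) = (a + 3*I)/(a - 8)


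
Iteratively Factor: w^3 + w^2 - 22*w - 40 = (w + 2)*(w^2 - w - 20) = (w - 5)*(w + 2)*(w + 4)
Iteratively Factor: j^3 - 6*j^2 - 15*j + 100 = (j - 5)*(j^2 - j - 20) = (j - 5)^2*(j + 4)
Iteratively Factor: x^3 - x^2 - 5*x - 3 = (x + 1)*(x^2 - 2*x - 3) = (x - 3)*(x + 1)*(x + 1)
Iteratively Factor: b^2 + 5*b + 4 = (b + 4)*(b + 1)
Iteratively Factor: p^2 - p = (p)*(p - 1)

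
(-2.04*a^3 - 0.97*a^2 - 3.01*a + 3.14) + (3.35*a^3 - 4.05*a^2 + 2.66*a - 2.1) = 1.31*a^3 - 5.02*a^2 - 0.35*a + 1.04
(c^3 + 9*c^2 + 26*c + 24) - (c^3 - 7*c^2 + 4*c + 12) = 16*c^2 + 22*c + 12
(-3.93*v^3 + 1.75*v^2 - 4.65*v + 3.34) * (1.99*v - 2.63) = -7.8207*v^4 + 13.8184*v^3 - 13.856*v^2 + 18.8761*v - 8.7842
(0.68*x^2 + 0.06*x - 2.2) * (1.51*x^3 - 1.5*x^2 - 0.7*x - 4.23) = 1.0268*x^5 - 0.9294*x^4 - 3.888*x^3 + 0.3816*x^2 + 1.2862*x + 9.306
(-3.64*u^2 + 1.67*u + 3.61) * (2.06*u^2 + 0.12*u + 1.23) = -7.4984*u^4 + 3.0034*u^3 + 3.1598*u^2 + 2.4873*u + 4.4403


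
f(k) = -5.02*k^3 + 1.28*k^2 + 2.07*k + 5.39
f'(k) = -15.06*k^2 + 2.56*k + 2.07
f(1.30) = -0.78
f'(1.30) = -20.05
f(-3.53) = 234.85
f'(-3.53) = -194.63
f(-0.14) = 5.14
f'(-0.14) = 1.42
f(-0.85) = 7.64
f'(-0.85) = -10.99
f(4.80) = -510.35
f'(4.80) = -332.62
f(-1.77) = 33.57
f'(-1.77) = -49.64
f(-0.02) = 5.35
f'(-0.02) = 2.01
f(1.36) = -2.05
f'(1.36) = -22.30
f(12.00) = -8460.01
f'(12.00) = -2135.85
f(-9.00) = 3750.02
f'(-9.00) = -1240.83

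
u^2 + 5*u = u*(u + 5)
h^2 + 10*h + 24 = (h + 4)*(h + 6)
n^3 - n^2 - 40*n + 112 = (n - 4)^2*(n + 7)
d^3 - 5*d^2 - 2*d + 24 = (d - 4)*(d - 3)*(d + 2)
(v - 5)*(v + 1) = v^2 - 4*v - 5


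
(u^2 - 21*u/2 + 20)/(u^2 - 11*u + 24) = (u - 5/2)/(u - 3)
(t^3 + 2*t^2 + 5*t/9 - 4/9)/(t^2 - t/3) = t + 7/3 + 4/(3*t)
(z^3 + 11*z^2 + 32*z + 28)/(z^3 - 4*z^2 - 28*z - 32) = (z + 7)/(z - 8)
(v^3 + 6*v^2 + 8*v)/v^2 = v + 6 + 8/v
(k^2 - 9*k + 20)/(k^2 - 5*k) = (k - 4)/k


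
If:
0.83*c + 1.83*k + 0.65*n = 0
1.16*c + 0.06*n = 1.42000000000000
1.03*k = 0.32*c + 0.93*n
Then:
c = 1.26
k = -0.30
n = -0.77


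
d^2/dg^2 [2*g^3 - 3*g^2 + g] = 12*g - 6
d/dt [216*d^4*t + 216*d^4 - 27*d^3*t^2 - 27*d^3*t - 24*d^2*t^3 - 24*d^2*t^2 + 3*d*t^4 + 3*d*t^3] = 3*d*(72*d^3 - 18*d^2*t - 9*d^2 - 24*d*t^2 - 16*d*t + 4*t^3 + 3*t^2)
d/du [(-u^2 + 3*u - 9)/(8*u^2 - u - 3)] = (-23*u^2 + 150*u - 18)/(64*u^4 - 16*u^3 - 47*u^2 + 6*u + 9)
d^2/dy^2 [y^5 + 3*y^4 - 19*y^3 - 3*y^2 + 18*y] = 20*y^3 + 36*y^2 - 114*y - 6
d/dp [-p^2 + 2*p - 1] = 2 - 2*p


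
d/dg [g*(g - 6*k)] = 2*g - 6*k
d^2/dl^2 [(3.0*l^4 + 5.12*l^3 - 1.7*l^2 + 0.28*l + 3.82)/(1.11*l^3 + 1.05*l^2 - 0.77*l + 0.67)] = (-5.6843418860808e-14*l^7 - 4.38066000000002*l^6 + 0.386712000000003*l^5 + 27.361836*l^4 + 61.386808*l^3 + 10.668396*l^2 - 22.968096*l - 2.08234)/(1.367631*l^9 + 3.881115*l^8 + 0.825174*l^7 - 1.750464*l^6 + 4.112892*l^5 + 0.647766*l^4 - 2.211866*l^3 + 2.605764*l^2 - 1.036959*l + 0.300763)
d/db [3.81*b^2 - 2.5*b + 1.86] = 7.62*b - 2.5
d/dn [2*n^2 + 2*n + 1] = 4*n + 2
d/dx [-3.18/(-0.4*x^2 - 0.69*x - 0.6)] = (-2.544*x - 2.1942)/(0.4*x^2 + 0.69*x + 0.6)^2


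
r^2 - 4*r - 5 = (r - 5)*(r + 1)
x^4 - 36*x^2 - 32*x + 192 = (x - 6)*(x - 2)*(x + 4)^2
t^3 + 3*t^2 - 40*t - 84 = (t - 6)*(t + 2)*(t + 7)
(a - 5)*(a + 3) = a^2 - 2*a - 15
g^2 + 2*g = g*(g + 2)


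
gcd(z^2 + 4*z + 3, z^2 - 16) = 1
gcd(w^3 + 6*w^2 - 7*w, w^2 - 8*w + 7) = w - 1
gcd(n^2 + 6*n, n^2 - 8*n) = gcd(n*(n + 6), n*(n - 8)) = n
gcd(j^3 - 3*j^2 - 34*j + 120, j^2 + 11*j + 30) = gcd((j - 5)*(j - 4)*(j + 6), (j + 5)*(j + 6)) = j + 6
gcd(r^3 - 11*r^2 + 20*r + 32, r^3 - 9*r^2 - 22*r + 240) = r - 8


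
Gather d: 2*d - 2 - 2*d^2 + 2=-2*d^2 + 2*d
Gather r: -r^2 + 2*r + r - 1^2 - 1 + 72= -r^2 + 3*r + 70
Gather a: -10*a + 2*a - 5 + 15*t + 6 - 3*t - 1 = -8*a + 12*t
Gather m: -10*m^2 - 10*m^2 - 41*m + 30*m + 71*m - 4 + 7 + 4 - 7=-20*m^2 + 60*m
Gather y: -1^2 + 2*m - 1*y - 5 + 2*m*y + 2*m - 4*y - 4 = 4*m + y*(2*m - 5) - 10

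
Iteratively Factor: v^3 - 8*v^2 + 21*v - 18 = (v - 2)*(v^2 - 6*v + 9) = (v - 3)*(v - 2)*(v - 3)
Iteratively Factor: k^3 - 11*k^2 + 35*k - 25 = (k - 5)*(k^2 - 6*k + 5) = (k - 5)^2*(k - 1)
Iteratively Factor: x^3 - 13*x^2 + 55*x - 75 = (x - 3)*(x^2 - 10*x + 25) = (x - 5)*(x - 3)*(x - 5)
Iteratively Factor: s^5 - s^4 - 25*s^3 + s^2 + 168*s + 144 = (s - 4)*(s^4 + 3*s^3 - 13*s^2 - 51*s - 36) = (s - 4)*(s + 3)*(s^3 - 13*s - 12) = (s - 4)*(s + 3)^2*(s^2 - 3*s - 4) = (s - 4)*(s + 1)*(s + 3)^2*(s - 4)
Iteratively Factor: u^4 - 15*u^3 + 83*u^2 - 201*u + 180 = (u - 3)*(u^3 - 12*u^2 + 47*u - 60) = (u - 4)*(u - 3)*(u^2 - 8*u + 15) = (u - 5)*(u - 4)*(u - 3)*(u - 3)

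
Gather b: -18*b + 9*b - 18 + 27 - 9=-9*b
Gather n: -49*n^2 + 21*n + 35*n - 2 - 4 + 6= -49*n^2 + 56*n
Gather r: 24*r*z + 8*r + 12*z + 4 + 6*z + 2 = r*(24*z + 8) + 18*z + 6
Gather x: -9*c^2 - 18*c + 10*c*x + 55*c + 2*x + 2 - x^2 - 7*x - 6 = -9*c^2 + 37*c - x^2 + x*(10*c - 5) - 4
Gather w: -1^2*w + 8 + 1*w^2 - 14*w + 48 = w^2 - 15*w + 56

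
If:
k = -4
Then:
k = -4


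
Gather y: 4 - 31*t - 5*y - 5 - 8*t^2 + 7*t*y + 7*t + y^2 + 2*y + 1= -8*t^2 - 24*t + y^2 + y*(7*t - 3)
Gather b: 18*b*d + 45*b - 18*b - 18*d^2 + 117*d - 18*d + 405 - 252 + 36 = b*(18*d + 27) - 18*d^2 + 99*d + 189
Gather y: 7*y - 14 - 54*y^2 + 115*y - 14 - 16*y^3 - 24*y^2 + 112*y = -16*y^3 - 78*y^2 + 234*y - 28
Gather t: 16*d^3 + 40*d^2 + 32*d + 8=16*d^3 + 40*d^2 + 32*d + 8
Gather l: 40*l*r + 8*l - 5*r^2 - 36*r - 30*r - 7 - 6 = l*(40*r + 8) - 5*r^2 - 66*r - 13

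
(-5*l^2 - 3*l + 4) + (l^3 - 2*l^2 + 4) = l^3 - 7*l^2 - 3*l + 8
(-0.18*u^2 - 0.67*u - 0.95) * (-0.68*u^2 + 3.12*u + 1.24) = 0.1224*u^4 - 0.106*u^3 - 1.6676*u^2 - 3.7948*u - 1.178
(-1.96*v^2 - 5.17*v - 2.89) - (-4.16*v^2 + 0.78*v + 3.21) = 2.2*v^2 - 5.95*v - 6.1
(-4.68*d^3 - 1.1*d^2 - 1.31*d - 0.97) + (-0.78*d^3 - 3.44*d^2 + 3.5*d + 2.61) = -5.46*d^3 - 4.54*d^2 + 2.19*d + 1.64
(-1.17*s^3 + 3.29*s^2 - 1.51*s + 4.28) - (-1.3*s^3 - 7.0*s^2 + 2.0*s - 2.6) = 0.13*s^3 + 10.29*s^2 - 3.51*s + 6.88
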